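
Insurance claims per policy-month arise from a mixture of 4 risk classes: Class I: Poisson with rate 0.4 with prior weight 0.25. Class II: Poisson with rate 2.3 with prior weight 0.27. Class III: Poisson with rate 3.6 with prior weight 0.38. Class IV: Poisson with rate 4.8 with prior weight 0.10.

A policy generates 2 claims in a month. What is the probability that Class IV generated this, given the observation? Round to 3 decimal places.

By Bayes' theorem, P(k | x) = P(Z=k) f_k(x) / Σ_j P(Z=j) f_j(x).
Poisson probabilities:
  f_I = 0.0536256
  f_II = 0.265185
  f_III = 0.177058
  f_IV = 0.0948067
Unnormalised posteriors:
  P(Z=I)·f_I = 0.25 × 0.0536256 = 0.0134064
  P(Z=II)·f_II = 0.27 × 0.265185 = 0.0715999
  P(Z=III)·f_III = 0.38 × 0.177058 = 0.0672819
  P(Z=IV)·f_IV = 0.10 × 0.0948067 = 0.00948067
Marginal: 0.0134064 + 0.0715999 + 0.0672819 + 0.00948067 = 0.161769
P(Class IV | data) = 0.00948067 / 0.161769 ≈ 0.059

0.059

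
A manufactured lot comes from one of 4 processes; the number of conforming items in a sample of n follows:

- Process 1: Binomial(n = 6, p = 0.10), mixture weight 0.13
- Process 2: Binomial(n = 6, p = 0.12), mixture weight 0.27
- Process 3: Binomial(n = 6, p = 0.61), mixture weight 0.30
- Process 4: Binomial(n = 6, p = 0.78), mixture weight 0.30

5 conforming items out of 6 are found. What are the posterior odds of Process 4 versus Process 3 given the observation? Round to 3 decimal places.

Only the two components matter; the odds are (π_i f_i(x)) / (π_j f_j(x)).
Evaluate each component's likelihood at the observed value:
  p_1 = 5.4e-05
  p_2 = 0.000131383
  p_3 = 0.197636
  p_4 = 0.381107
0.114332 / 0.0592907 ≈ 1.928

1.928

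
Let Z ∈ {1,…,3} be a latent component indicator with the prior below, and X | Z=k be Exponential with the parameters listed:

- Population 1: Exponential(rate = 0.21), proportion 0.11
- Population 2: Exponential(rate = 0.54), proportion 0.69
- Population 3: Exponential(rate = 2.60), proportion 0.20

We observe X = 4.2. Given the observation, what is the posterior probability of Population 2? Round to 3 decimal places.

0.801

Posterior ∝ prior × likelihood, so P(k | x) ∝ w_k f_k(x); normalise over all components.
Component likelihoods at x = 4.2:
  L_1 = 0.21·e^(−0.21·4.2) = 0.21·e^(−0.8820) = 0.0869304
  L_2 = 0.54·e^(−0.54·4.2) = 0.54·e^(−2.2680) = 0.0559003
  L_3 = 2.60·e^(−2.60·4.2) = 2.60·e^(−10.9200) = 4.70411e-05
Unnormalised posteriors:
  w_1·L_1 = 0.11 × 0.0869304 = 0.00956234
  w_2·L_2 = 0.69 × 0.0559003 = 0.0385712
  w_3·L_3 = 0.20 × 4.70411e-05 = 9.40822e-06
Evidence: 0.00956234 + 0.0385712 + 9.40822e-06 = 0.0481429
P(Population 2 | x) ≈ 0.801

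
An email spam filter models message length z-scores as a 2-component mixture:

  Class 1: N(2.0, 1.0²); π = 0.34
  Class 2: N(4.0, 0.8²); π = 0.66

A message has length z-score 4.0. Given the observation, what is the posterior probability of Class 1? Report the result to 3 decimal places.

0.053

The responsibility of component k is w_k f_k(x) divided by Σ_j w_j f_j(x).
Evaluate each component's likelihood at the observed value:
  L_1 = (1/(1.0·√(2π)))·exp(−(4.0−2.0)²/(2·1.0²)) = 0.398942·exp(-2.00000) = 0.053991
  L_2 = (1/(0.8·√(2π)))·exp(−(4.0−4.0)²/(2·0.8²)) = 0.498678·exp(-0.00000) = 0.498678
Prior × likelihood for each component:
  w_1·L_1 = 0.34 × 0.053991 = 0.0183569
  w_2·L_2 = 0.66 × 0.498678 = 0.329127
Marginal: 0.0183569 + 0.329127 = 0.347484
P(Class 1 | 4.0) = 0.0183569 / 0.347484 ≈ 0.053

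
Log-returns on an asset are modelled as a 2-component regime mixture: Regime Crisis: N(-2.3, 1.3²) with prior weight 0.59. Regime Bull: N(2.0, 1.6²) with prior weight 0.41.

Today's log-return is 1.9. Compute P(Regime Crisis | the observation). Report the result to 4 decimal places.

P(component k | x) = π_k·f_k(x) / marginal(x), where marginal(x) = Σ_j π_j·f_j(x).
Normal densities:
  f_Crisis = (1/(1.3·√(2π)))·exp(−(1.9−-2.3)²/(2·1.3²)) = 0.306879·exp(-5.21893) = 0.00166116
  f_Bull = (1/(1.6·√(2π)))·exp(−(1.9−2.0)²/(2·1.6²)) = 0.249339·exp(-0.00195) = 0.248852
Prior × likelihood for each component:
  π_Crisis·f_Crisis = 0.59 × 0.00166116 = 0.000980086
  π_Bull·f_Bull = 0.41 × 0.248852 = 0.102029
Evidence: 0.000980086 + 0.102029 = 0.10301
P(Regime Crisis | x) = 0.000980086 / 0.10301 ≈ 0.0095

0.0095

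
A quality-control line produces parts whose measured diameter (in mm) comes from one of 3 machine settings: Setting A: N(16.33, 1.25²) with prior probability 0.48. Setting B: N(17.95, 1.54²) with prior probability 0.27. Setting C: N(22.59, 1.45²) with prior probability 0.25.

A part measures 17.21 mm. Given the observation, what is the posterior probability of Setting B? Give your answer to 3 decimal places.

0.342

The responsibility of component k is w_k f_k(x) divided by Σ_j w_j f_j(x).
Evaluate each component's likelihood at the observed value:
  f_A = (1/(1.25·√(2π)))·exp(−(17.21−16.33)²/(2·1.25²)) = 0.319154·exp(-0.24781) = 0.249103
  f_B = (1/(1.54·√(2π)))·exp(−(17.21−17.95)²/(2·1.54²)) = 0.259053·exp(-0.11545) = 0.230808
  f_C = (1/(1.45·√(2π)))·exp(−(17.21−22.59)²/(2·1.45²)) = 0.275133·exp(-6.88333) = 0.000281936
Weight by the priors:
  w_A·f_A = 0.48 × 0.249103 = 0.119569
  w_B·f_B = 0.27 × 0.230808 = 0.0623181
  w_C·f_C = 0.25 × 0.000281936 = 7.04839e-05
Denominator: 0.119569 + 0.0623181 + 7.04839e-05 = 0.181958
P(Setting B | the observation) = 0.0623181 / 0.181958 ≈ 0.342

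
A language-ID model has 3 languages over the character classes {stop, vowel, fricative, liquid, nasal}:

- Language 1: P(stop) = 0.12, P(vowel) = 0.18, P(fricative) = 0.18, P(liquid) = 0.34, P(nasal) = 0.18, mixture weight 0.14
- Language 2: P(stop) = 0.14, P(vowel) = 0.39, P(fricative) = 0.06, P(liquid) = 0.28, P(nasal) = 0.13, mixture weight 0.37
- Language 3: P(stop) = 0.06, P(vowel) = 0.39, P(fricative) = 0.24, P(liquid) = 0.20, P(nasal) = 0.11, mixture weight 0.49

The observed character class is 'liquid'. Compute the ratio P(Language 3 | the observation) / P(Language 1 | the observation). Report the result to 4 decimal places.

2.0588

Posterior odds = (π_i f_i(x)) / (π_j f_j(x)); the normalising sum cancels.
Evaluate each component's likelihood at the observed value:
  p_1 = P(liquid | comp) = 0.34
  p_2 = P(liquid | comp) = 0.28
  p_3 = P(liquid | comp) = 0.20
Odds = (0.49/0.14) × (0.2/0.34) = 3.5 × 0.588235 ≈ 2.0588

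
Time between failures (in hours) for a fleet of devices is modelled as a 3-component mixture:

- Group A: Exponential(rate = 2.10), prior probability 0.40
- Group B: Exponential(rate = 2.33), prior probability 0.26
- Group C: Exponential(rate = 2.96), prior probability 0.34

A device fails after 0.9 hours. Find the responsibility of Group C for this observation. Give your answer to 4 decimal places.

By Bayes' theorem, P(k | x) = P(Z=k) f_k(x) / Σ_j P(Z=j) f_j(x).
Exponential densities:
  p_A = 2.10·e^(−2.10·0.9) = 2.10·e^(−1.8900) = 0.317251
  p_B = 2.33·e^(−2.33·0.9) = 2.33·e^(−2.0970) = 0.286181
  p_C = 2.96·e^(−2.96·0.9) = 2.96·e^(−2.6640) = 0.20622
Weight by the priors:
  P(Z=A)·p_A = 0.40 × 0.317251 = 0.1269
  P(Z=B)·p_B = 0.26 × 0.286181 = 0.074407
  P(Z=C)·p_C = 0.34 × 0.20622 = 0.0701149
Denominator: 0.1269 + 0.074407 + 0.0701149 = 0.271422
Responsibility of Group C: 0.0701149 / 0.271422 ≈ 0.2583

0.2583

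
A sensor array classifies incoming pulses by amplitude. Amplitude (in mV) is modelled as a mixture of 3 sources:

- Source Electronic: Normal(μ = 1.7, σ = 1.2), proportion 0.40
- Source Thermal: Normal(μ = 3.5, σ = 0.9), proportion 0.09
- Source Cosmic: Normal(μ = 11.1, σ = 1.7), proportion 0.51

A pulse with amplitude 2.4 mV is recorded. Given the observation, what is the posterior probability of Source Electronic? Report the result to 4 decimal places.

0.8558

The responsibility of component k is π_k f_k(x) divided by Σ_j π_j f_j(x).
Evaluate each component's likelihood at the observed value:
  L_Electronic = 0.280439
  L_Thermal = 0.210033
  L_Cosmic = 4.82289e-07
Unnormalised posteriors:
  π_Electronic·L_Electronic = 0.40 × 0.280439 = 0.112176
  π_Thermal·L_Thermal = 0.09 × 0.210033 = 0.018903
  π_Cosmic·L_Cosmic = 0.51 × 4.82289e-07 = 2.45967e-07
Normaliser: 0.112176 + 0.018903 + 2.45967e-07 = 0.131079
So the posterior for Source Electronic is 0.112176 / 0.131079 ≈ 0.8558.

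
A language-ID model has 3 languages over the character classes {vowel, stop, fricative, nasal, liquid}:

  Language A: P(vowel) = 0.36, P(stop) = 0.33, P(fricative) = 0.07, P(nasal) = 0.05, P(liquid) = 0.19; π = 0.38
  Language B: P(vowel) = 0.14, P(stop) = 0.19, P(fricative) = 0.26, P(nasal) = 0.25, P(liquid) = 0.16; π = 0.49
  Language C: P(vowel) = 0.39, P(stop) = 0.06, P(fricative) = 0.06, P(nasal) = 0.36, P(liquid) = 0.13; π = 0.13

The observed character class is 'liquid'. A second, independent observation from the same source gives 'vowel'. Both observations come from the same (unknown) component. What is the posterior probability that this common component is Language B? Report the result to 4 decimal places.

0.2520

The responsibility of component k is π_k f_k(x) divided by Σ_j π_j f_j(x).
Since both observations come from the same component, the likelihood for component k is f_k(x₁)·f_k(x₂).
  L_A = [P(liquid | comp) = 0.19] × [0.36] = 0.0684
  L_B = [P(liquid | comp) = 0.16] × [0.14] = 0.0224
  L_C = [P(liquid | comp) = 0.13] × [0.39] = 0.0507
Unnormalised posteriors:
  π_A·L_A = 0.38 × 0.0684 = 0.025992
  π_B·L_B = 0.49 × 0.0224 = 0.010976
  π_C·L_C = 0.13 × 0.0507 = 0.006591
Denominator: 0.025992 + 0.010976 + 0.006591 = 0.043559
Responsibility of Language B: 0.010976 / 0.043559 ≈ 0.2520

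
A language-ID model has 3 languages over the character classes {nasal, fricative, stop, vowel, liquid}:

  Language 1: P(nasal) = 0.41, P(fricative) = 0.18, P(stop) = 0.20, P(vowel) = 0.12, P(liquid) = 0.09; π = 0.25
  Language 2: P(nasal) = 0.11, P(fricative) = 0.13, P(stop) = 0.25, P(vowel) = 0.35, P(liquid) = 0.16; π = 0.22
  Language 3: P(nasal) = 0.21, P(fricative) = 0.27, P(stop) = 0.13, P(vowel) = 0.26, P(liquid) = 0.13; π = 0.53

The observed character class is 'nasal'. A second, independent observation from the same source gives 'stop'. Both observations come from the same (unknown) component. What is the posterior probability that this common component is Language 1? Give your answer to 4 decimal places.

0.4998

By Bayes' theorem, P(k | x) = w_k f_k(x) / Σ_j w_j f_j(x).
Since both observations come from the same component, the likelihood for component k is f_k(x₁)·f_k(x₂).
  f_1 = [0.41] × [0.2] = 0.082
  f_2 = [0.11] × [0.25] = 0.0275
  f_3 = [0.21] × [0.13] = 0.0273
Prior × likelihood for each component:
  w_1·f_1 = 0.25 × 0.082 = 0.0205
  w_2·f_2 = 0.22 × 0.0275 = 0.00605
  w_3·f_3 = 0.53 × 0.0273 = 0.014469
Sum: 0.0205 + 0.00605 + 0.014469 = 0.041019
P(Language 1 | data) = 0.0205 / 0.041019 ≈ 0.4998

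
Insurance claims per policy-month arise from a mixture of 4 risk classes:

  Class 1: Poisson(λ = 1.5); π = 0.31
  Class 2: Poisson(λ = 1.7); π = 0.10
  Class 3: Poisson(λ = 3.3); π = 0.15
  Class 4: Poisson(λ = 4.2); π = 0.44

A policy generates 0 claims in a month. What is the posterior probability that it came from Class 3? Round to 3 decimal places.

Posterior ∝ prior × likelihood, so P(k | x) ∝ w_k f_k(x); normalise over all components.
Evaluate each component's likelihood at the observed value:
  L_1 = 0.22313
  L_2 = 0.182684
  L_3 = 0.0368832
  L_4 = 0.0149956
Unnormalised posteriors:
  w_1·L_1 = 0.31 × 0.22313 = 0.0691703
  w_2·L_2 = 0.10 × 0.182684 = 0.0182684
  w_3·L_3 = 0.15 × 0.0368832 = 0.00553248
  w_4·L_4 = 0.44 × 0.0149956 = 0.00659805
Normaliser: 0.0691703 + 0.0182684 + 0.00553248 + 0.00659805 = 0.0995692
Responsibility of Class 3: 0.00553248 / 0.0995692 ≈ 0.056

0.056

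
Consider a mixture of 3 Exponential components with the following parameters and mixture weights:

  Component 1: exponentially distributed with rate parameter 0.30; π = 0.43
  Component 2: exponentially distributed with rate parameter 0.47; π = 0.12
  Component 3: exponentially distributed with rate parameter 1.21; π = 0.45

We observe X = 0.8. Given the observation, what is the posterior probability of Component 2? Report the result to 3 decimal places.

0.112

Apply Bayes' rule: the posterior for each component is proportional to its prior times its likelihood at x.
Component likelihoods at x = 0.8:
  p_1 = 0.30·e^(−0.30·0.8) = 0.30·e^(−0.2400) = 0.235988
  p_2 = 0.47·e^(−0.47·0.8) = 0.47·e^(−0.3760) = 0.322703
  p_3 = 1.21·e^(−1.21·0.8) = 1.21·e^(−0.9680) = 0.459609
Multiply by the mixture weights:
  π_1·p_1 = 0.43 × 0.235988 = 0.101475
  π_2·p_2 = 0.12 × 0.322703 = 0.0387244
  π_3·p_3 = 0.45 × 0.459609 = 0.206824
Sum: 0.101475 + 0.0387244 + 0.206824 = 0.347023
Responsibility of Component 2: 0.0387244 / 0.347023 ≈ 0.112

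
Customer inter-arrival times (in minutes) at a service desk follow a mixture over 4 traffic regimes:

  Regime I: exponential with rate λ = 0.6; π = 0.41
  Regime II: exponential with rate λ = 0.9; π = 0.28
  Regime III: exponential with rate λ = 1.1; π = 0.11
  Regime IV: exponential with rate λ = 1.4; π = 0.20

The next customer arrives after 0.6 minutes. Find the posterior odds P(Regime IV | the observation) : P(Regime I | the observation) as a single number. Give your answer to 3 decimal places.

0.704

Posterior odds = (π_i f_i(x)) / (π_j f_j(x)); the normalising sum cancels.
Exponential densities:
  f_I = 0.6·e^(−0.6·0.6) = 0.6·e^(−0.3600) = 0.418606
  f_II = 0.9·e^(−0.9·0.6) = 0.9·e^(−0.5400) = 0.524473
  f_III = 1.1·e^(−1.1·0.6) = 1.1·e^(−0.6600) = 0.568536
  f_IV = 1.4·e^(−1.4·0.6) = 1.4·e^(−0.8400) = 0.604395
Posterior odds = (π_IV·f_IV) / (π_I·f_I) = (0.20·0.604395) / (0.41·0.418606) = 0.120879 / 0.171628 ≈ 0.704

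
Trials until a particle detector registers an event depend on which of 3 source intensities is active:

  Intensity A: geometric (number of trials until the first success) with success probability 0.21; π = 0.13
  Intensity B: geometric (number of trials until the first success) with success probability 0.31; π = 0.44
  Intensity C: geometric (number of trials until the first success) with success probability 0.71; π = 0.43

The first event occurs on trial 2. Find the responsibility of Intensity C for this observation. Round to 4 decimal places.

The responsibility of component k is π_k f_k(x) divided by Σ_j π_j f_j(x).
Component likelihoods at x = 2:
  p_A = 0.1659
  p_B = 0.2139
  p_C = 0.2059
Prior × likelihood for each component:
  π_A·p_A = 0.13 × 0.1659 = 0.021567
  π_B·p_B = 0.44 × 0.2139 = 0.094116
  π_C·p_C = 0.43 × 0.2059 = 0.088537
Marginal: 0.021567 + 0.094116 + 0.088537 = 0.20422
So the posterior for Intensity C is 0.088537 / 0.20422 ≈ 0.4335.

0.4335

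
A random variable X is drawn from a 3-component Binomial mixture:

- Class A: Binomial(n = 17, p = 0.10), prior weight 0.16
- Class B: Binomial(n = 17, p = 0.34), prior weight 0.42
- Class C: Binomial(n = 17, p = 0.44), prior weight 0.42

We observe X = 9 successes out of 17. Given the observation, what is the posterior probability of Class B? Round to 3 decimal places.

By Bayes' theorem, P(k | x) = π_k f_k(x) / Σ_j π_j f_j(x).
Evaluate each component's likelihood at the observed value:
  L_A = C(17,9)·0.10^9·0.90^8 = 24310·1e-09·0.430467 = 1.04647e-05
  L_B = C(17,9)·0.34^9·0.66^8 = 24310·6.0717e-05·0.0360041 = 0.0531431
  L_C = C(17,9)·0.44^9·0.56^8 = 24310·0.000618122·0.00967173 = 0.145333
Unnormalised posteriors:
  π_A·L_A = 0.16 × 1.04647e-05 = 1.67435e-06
  π_B·L_B = 0.42 × 0.0531431 = 0.0223201
  π_C·L_C = 0.42 × 0.145333 = 0.0610397
Denominator: 1.67435e-06 + 0.0223201 + 0.0610397 = 0.0833615
So the posterior for Class B is 0.0223201 / 0.0833615 ≈ 0.268.

0.268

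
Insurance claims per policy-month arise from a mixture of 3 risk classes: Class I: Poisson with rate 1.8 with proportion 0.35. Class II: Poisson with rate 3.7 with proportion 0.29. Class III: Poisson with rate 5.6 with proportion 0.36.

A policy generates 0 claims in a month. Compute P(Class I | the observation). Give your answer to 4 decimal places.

0.8719

The responsibility of component k is w_k f_k(x) divided by Σ_j w_j f_j(x).
Component likelihoods at x = 0 claims:
  L_I = e^(−1.8)·1.8^0/0! = 0.165299
  L_II = e^(−3.7)·3.7^0/0! = 0.0247235
  L_III = e^(−5.6)·5.6^0/0! = 0.00369786
Unnormalised posteriors:
  w_I·L_I = 0.35 × 0.165299 = 0.0578546
  w_II·L_II = 0.29 × 0.0247235 = 0.00716982
  w_III·L_III = 0.36 × 0.00369786 = 0.00133123
Normaliser: 0.0578546 + 0.00716982 + 0.00133123 = 0.0663557
P(Class I | 0 claims) = 0.0578546 / 0.0663557 ≈ 0.8719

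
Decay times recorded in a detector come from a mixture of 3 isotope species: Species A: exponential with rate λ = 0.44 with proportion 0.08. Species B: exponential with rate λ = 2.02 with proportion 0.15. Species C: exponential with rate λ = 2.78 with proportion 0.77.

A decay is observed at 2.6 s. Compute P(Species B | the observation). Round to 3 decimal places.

0.111

The responsibility of component k is P(Z=k) f_k(x) divided by Σ_j P(Z=j) f_j(x).
Component likelihoods at x = 2.6 s:
  L_A = 0.140159
  L_B = 0.0105788
  L_C = 0.0020182
Multiply by the mixture weights:
  P(Z=A)·L_A = 0.08 × 0.140159 = 0.0112127
  P(Z=B)·L_B = 0.15 × 0.0105788 = 0.00158682
  P(Z=C)·L_C = 0.77 × 0.0020182 = 0.00155401
Evidence: 0.0112127 + 0.00158682 + 0.00155401 = 0.0143535
P(Species B | the observation) = 0.00158682 / 0.0143535 ≈ 0.111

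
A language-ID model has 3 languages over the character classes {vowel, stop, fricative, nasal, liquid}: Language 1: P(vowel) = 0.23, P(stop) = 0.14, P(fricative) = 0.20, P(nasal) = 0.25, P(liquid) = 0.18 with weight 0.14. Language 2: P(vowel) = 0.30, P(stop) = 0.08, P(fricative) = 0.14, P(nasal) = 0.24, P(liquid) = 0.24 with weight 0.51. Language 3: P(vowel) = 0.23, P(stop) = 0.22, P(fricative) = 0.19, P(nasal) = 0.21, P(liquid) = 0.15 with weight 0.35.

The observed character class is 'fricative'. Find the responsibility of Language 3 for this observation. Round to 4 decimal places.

Apply Bayes' rule: the posterior for each component is proportional to its prior times its likelihood at x.
Categorical probabilities:
  p_1 = 0.2
  p_2 = 0.14
  p_3 = 0.19
Unnormalised posteriors:
  P(Z=1)·p_1 = 0.14 × 0.2 = 0.028
  P(Z=2)·p_2 = 0.51 × 0.14 = 0.0714
  P(Z=3)·p_3 = 0.35 × 0.19 = 0.0665
Sum: 0.028 + 0.0714 + 0.0665 = 0.1659
So the posterior for Language 3 is 0.0665 / 0.1659 ≈ 0.4008.

0.4008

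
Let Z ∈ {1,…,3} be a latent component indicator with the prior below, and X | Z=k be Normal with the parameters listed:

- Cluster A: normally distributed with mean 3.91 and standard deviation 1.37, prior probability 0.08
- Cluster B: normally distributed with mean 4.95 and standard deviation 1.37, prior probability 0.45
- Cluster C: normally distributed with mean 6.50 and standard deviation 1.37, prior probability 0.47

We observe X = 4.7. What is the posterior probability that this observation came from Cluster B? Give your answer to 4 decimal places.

0.6246

Posterior ∝ prior × likelihood, so P(k | x) ∝ w_k f_k(x); normalise over all components.
Evaluate each component's likelihood at the observed value:
  L_A = (1/(1.37·√(2π)))·exp(−(4.7−3.91)²/(2·1.37²)) = 0.291199·exp(-0.16626) = 0.246595
  L_B = (1/(1.37·√(2π)))·exp(−(4.7−4.95)²/(2·1.37²)) = 0.291199·exp(-0.01665) = 0.28639
  L_C = (1/(1.37·√(2π)))·exp(−(4.7−6.50)²/(2·1.37²)) = 0.291199·exp(-0.86313) = 0.12284
Multiply by the mixture weights:
  w_A·L_A = 0.08 × 0.246595 = 0.0197276
  w_B·L_B = 0.45 × 0.28639 = 0.128876
  w_C·L_C = 0.47 × 0.12284 = 0.0577347
Marginal: 0.0197276 + 0.128876 + 0.0577347 = 0.206338
So the posterior for Cluster B is 0.128876 / 0.206338 ≈ 0.6246.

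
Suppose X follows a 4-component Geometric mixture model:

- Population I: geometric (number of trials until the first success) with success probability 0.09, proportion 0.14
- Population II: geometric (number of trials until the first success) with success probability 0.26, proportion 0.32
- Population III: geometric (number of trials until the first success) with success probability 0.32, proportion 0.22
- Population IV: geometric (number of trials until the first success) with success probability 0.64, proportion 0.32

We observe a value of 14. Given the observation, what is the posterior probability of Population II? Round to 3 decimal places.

Posterior ∝ prior × likelihood, so P(k | x) ∝ π_k f_k(x); normalise over all components.
Component likelihoods at x = 14:
  L_I = 0.0264107
  L_II = 0.00518783
  L_III = 0.00212699
  L_IV = 1.09172e-06
Prior × likelihood for each component:
  π_I·L_I = 0.14 × 0.0264107 = 0.0036975
  π_II·L_II = 0.32 × 0.00518783 = 0.00166011
  π_III·L_III = 0.22 × 0.00212699 = 0.000467938
  π_IV·L_IV = 0.32 × 1.09172e-06 = 3.49351e-07
Evidence: 0.0036975 + 0.00166011 + 0.000467938 + 3.49351e-07 = 0.0058259
P(Population II | x) = 0.00166011 / 0.0058259 ≈ 0.285

0.285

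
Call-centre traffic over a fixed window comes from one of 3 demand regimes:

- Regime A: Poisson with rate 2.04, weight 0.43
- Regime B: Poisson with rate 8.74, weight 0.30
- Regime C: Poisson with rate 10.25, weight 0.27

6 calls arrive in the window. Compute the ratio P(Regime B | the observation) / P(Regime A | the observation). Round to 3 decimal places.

5.311

Since P(k|x) ∝ π_k f_k(x), the posterior odds are π_i f_i(x) / (π_j f_j(x)).
Component likelihoods at x = 6 calls:
  L_A = e^(−2.04)·2.04^6/6! = 0.0130163
  L_B = e^(−8.74)·8.74^6/6! = 0.0990837
  L_C = e^(−10.25)·10.25^6/6! = 0.0569498
0.0297251 / 0.00559701 ≈ 5.311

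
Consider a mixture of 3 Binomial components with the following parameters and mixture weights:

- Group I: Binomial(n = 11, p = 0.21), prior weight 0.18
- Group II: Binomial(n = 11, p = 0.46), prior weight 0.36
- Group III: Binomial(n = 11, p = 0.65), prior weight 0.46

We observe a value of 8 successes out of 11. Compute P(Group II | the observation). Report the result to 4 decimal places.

Apply Bayes' rule: the posterior for each component is proportional to its prior times its likelihood at x.
Component likelihoods at x = 8 successes out of 11:
  L_I = C(11,8)·0.21^8·0.79^3 = 165·3.78229e-06·0.493039 = 0.000307694
  L_II = C(11,8)·0.46^8·0.54^3 = 165·0.00200476·0.157464 = 0.0520868
  L_III = C(11,8)·0.65^8·0.35^3 = 165·0.0318645·0.042875 = 0.225421
Weight by the priors:
  π_I·L_I = 0.18 × 0.000307694 = 5.5385e-05
  π_II·L_II = 0.36 × 0.0520868 = 0.0187513
  π_III·L_III = 0.46 × 0.225421 = 0.103694
Evidence: 5.5385e-05 + 0.0187513 + 0.103694 = 0.1225
Responsibility of Group II: 0.0187513 / 0.1225 ≈ 0.1531

0.1531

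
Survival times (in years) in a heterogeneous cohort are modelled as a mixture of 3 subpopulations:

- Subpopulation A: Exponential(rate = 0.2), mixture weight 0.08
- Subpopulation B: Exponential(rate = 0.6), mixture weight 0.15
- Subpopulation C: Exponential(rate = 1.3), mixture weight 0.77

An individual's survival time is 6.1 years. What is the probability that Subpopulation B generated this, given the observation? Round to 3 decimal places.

0.313

P(component k | x) = π_k·f_k(x) / marginal(x), where marginal(x) = Σ_j π_j·f_j(x).
Exponential densities:
  f_A = 0.059046
  f_B = 0.0154395
  f_C = 0.000467722
Unnormalised posteriors:
  π_A·f_A = 0.08 × 0.059046 = 0.00472368
  π_B·f_B = 0.15 × 0.0154395 = 0.00231593
  π_C·f_C = 0.77 × 0.000467722 = 0.000360146
Denominator: 0.00472368 + 0.00231593 + 0.000360146 = 0.00739976
So the posterior for Subpopulation B is 0.00231593 / 0.00739976 ≈ 0.313.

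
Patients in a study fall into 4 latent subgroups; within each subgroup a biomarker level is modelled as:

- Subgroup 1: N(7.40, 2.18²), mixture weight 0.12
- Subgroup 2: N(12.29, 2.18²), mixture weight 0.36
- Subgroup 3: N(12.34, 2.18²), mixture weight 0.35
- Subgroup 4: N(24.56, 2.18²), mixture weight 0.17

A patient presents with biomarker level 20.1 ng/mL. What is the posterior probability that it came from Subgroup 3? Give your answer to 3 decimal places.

The responsibility of component k is π_k f_k(x) divided by Σ_j π_j f_j(x).
Normal densities:
  f_1 = 7.81216e-09
  f_2 = 0.000298822
  f_3 = 0.000324327
  f_4 = 0.0225717
Unnormalised posteriors:
  π_1·f_1 = 0.12 × 7.81216e-09 = 9.37459e-10
  π_2·f_2 = 0.36 × 0.000298822 = 0.000107576
  π_3·f_3 = 0.35 × 0.000324327 = 0.000113515
  π_4·f_4 = 0.17 × 0.0225717 = 0.00383719
Sum: 9.37459e-10 + 0.000107576 + 0.000113515 + 0.00383719 = 0.00405828
P(Subgroup 3 | x) ≈ 0.028

0.028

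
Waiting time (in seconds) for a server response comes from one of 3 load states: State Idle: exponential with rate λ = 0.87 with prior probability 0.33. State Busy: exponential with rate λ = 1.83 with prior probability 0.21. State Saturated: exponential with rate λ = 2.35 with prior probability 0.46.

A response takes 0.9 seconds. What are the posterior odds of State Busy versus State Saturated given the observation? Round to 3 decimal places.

0.568

Only the two components matter; the odds are (π_i f_i(x)) / (π_j f_j(x)).
Component likelihoods at x = 0.9 seconds:
  L_Idle = 0.87·e^(−0.87·0.9) = 0.87·e^(−0.7830) = 0.397619
  L_Busy = 1.83·e^(−1.83·0.9) = 1.83·e^(−1.6470) = 0.352507
  L_Saturated = 2.35·e^(−2.35·0.9) = 2.35·e^(−2.1150) = 0.283488
0.0740265 / 0.130405 ≈ 0.568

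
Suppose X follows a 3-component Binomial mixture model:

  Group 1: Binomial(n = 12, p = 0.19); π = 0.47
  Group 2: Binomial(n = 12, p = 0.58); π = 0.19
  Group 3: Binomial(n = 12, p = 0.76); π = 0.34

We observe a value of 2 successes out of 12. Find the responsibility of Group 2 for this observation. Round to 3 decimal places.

0.005

The responsibility of component k is P(Z=k) f_k(x) divided by Σ_j P(Z=j) f_j(x).
Binomial probabilities:
  L_1 = C(12,2)·0.19^2·0.81^10 = 66·0.0361·0.121577 = 0.289669
  L_2 = C(12,2)·0.58^2·0.42^10 = 66·0.3364·0.000170802 = 0.00379221
  L_3 = C(12,2)·0.76^2·0.24^10 = 66·0.5776·6.34034e-07 = 2.41704e-05
Weight by the priors:
  P(Z=1)·L_1 = 0.47 × 0.289669 = 0.136144
  P(Z=2)·L_2 = 0.19 × 0.00379221 = 0.000720521
  P(Z=3)·L_3 = 0.34 × 2.41704e-05 = 8.21793e-06
Normaliser: 0.136144 + 0.000720521 + 8.21793e-06 = 0.136873
So the posterior for Group 2 is 0.000720521 / 0.136873 ≈ 0.005.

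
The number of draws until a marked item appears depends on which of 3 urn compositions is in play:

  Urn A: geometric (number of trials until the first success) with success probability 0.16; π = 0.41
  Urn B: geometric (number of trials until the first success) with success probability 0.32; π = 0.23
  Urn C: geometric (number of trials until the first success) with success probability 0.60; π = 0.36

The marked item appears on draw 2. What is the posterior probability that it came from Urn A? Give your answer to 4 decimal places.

By Bayes' theorem, P(k | x) = P(Z=k) f_k(x) / Σ_j P(Z=j) f_j(x).
Evaluate each component's likelihood at the observed value:
  f_A = 0.1344
  f_B = 0.2176
  f_C = 0.24
Multiply by the mixture weights:
  P(Z=A)·f_A = 0.41 × 0.1344 = 0.055104
  P(Z=B)·f_B = 0.23 × 0.2176 = 0.050048
  P(Z=C)·f_C = 0.36 × 0.24 = 0.0864
Sum: 0.055104 + 0.050048 + 0.0864 = 0.191552
P(Urn A | x) = 0.055104 / 0.191552 ≈ 0.2877

0.2877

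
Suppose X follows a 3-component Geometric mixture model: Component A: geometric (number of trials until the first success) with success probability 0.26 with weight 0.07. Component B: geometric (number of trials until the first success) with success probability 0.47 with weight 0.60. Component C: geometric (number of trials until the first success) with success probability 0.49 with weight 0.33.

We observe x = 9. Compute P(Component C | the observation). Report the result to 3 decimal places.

By Bayes' theorem, P(k | x) = π_k f_k(x) / Σ_j π_j f_j(x).
Component likelihoods at x = 9:
  p_A = 0.26·(1−0.26)^8 = 0.26·0.0899195 = 0.0233791
  p_B = 0.47·(1−0.47)^8 = 0.47·0.00622597 = 0.00292621
  p_C = 0.49·(1−0.49)^8 = 0.49·0.00457679 = 0.00224263
Multiply by the mixture weights:
  π_A·p_A = 0.07 × 0.0233791 = 0.00163653
  π_B·p_B = 0.60 × 0.00292621 = 0.00175572
  π_C·p_C = 0.33 × 0.00224263 = 0.000740068
Sum: 0.00163653 + 0.00175572 + 0.000740068 = 0.00413233
Responsibility of Component C: 0.000740068 / 0.00413233 ≈ 0.179

0.179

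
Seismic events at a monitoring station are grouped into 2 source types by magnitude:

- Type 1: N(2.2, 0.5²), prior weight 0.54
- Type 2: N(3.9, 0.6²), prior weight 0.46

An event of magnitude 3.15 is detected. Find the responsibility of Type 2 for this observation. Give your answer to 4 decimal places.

By Bayes' theorem, P(k | x) = P(Z=k) f_k(x) / Σ_j P(Z=j) f_j(x).
Component likelihoods at x = 3.15:
  L_1 = 0.131232
  L_2 = 0.304415
Multiply by the mixture weights:
  P(Z=1)·L_1 = 0.54 × 0.131232 = 0.0708651
  P(Z=2)·L_2 = 0.46 × 0.304415 = 0.140031
Marginal: 0.0708651 + 0.140031 = 0.210896
So the posterior for Type 2 is 0.140031 / 0.210896 ≈ 0.6640.

0.6640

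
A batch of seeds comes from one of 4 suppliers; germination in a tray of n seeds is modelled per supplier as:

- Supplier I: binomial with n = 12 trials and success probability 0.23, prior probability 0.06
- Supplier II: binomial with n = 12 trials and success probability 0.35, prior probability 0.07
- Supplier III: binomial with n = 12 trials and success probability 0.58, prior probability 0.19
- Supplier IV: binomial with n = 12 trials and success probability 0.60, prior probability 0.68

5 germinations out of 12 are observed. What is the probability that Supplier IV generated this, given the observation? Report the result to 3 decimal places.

0.621

By Bayes' theorem, P(k | x) = w_k f_k(x) / Σ_j w_j f_j(x).
Binomial probabilities:
  f_I = C(12,5)·0.23^5·0.77^7 = 792·0.000643634·0.160485 = 0.0818087
  f_II = C(12,5)·0.35^5·0.65^7 = 792·0.00525219·0.0490223 = 0.20392
  f_III = C(12,5)·0.58^5·0.42^7 = 792·0.0656357·0.00230539 = 0.119842
  f_IV = C(12,5)·0.60^5·0.40^7 = 792·0.07776·0.0016384 = 0.100902
Prior × likelihood for each component:
  w_I·f_I = 0.06 × 0.0818087 = 0.00490852
  w_II·f_II = 0.07 × 0.20392 = 0.0142744
  w_III·f_III = 0.19 × 0.119842 = 0.02277
  w_IV·f_IV = 0.68 × 0.100902 = 0.0686136
Evidence: 0.00490852 + 0.0142744 + 0.02277 + 0.0686136 = 0.110567
Responsibility of Supplier IV: 0.0686136 / 0.110567 ≈ 0.621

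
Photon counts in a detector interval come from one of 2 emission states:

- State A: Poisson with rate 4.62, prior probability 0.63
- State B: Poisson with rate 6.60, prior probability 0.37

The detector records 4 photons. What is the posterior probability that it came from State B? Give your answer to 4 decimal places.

0.2525

The responsibility of component k is π_k f_k(x) divided by Σ_j π_j f_j(x).
Poisson probabilities:
  f_A = e^(−4.62)·4.62^4/4! = 0.187032
  f_B = e^(−6.60)·6.60^4/4! = 0.107553
Weight by the priors:
  π_A·f_A = 0.63 × 0.187032 = 0.11783
  π_B·f_B = 0.37 × 0.107553 = 0.0397945
Marginal: 0.11783 + 0.0397945 = 0.157625
Responsibility of State B: 0.0397945 / 0.157625 ≈ 0.2525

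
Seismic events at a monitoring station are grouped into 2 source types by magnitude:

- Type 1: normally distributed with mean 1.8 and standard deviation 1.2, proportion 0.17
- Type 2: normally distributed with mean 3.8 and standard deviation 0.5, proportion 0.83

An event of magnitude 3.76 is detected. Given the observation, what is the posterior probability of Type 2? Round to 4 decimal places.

By Bayes' theorem, P(k | x) = π_k f_k(x) / Σ_j π_j f_j(x).
Evaluate each component's likelihood at the observed value:
  f_1 = (1/(1.2·√(2π)))·exp(−(3.76−1.8)²/(2·1.2²)) = 0.332452·exp(-1.33389) = 0.0875847
  f_2 = (1/(0.5·√(2π)))·exp(−(3.76−3.8)²/(2·0.5²)) = 0.797885·exp(-0.00320) = 0.795335
Weight by the priors:
  π_1·f_1 = 0.17 × 0.0875847 = 0.0148894
  π_2·f_2 = 0.83 × 0.795335 = 0.660128
Normaliser: 0.0148894 + 0.660128 = 0.675018
P(Type 2 | the observation) ≈ 0.9779

0.9779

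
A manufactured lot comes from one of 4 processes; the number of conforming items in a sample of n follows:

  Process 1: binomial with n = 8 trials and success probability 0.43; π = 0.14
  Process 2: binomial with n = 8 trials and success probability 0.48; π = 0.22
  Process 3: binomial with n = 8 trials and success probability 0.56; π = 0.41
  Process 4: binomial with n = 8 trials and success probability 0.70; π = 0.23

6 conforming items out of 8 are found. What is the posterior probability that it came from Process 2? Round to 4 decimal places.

0.1233

The responsibility of component k is w_k f_k(x) divided by Σ_j w_j f_j(x).
Evaluate each component's likelihood at the observed value:
  f_1 = 0.0575067
  f_2 = 0.0926002
  f_3 = 0.167183
  f_4 = 0.296475
Weight by the priors:
  w_1·f_1 = 0.14 × 0.0575067 = 0.00805094
  w_2·f_2 = 0.22 × 0.0926002 = 0.0203721
  w_3·f_3 = 0.41 × 0.167183 = 0.0685449
  w_4·f_4 = 0.23 × 0.296475 = 0.0681894
Denominator: 0.00805094 + 0.0203721 + 0.0685449 + 0.0681894 = 0.165157
P(Process 2 | x) = 0.0203721 / 0.165157 ≈ 0.1233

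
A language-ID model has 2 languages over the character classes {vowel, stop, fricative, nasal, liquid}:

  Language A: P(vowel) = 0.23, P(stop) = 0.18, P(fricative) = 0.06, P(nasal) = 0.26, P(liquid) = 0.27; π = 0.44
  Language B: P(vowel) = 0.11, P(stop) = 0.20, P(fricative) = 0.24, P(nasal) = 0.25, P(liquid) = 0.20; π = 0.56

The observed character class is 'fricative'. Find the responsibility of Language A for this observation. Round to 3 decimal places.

Apply Bayes' rule: the posterior for each component is proportional to its prior times its likelihood at x.
Evaluate each component's likelihood at the observed value:
  p_A = 0.06
  p_B = 0.24
Unnormalised posteriors:
  π_A·p_A = 0.44 × 0.06 = 0.0264
  π_B·p_B = 0.56 × 0.24 = 0.1344
Evidence: 0.0264 + 0.1344 = 0.1608
So the posterior for Language A is 0.0264 / 0.1608 ≈ 0.164.

0.164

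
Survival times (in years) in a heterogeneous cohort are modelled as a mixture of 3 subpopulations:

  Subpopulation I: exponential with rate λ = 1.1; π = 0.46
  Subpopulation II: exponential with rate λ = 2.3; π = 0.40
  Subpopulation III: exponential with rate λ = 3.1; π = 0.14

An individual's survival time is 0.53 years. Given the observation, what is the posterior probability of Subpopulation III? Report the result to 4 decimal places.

0.1315

The responsibility of component k is π_k f_k(x) divided by Σ_j π_j f_j(x).
Exponential densities:
  L_I = 1.1·e^(−1.1·0.53) = 1.1·e^(−0.5830) = 0.614043
  L_II = 2.3·e^(−2.3·0.53) = 2.3·e^(−1.2190) = 0.679709
  L_III = 3.1·e^(−3.1·0.53) = 3.1·e^(−1.6430) = 0.599537
Unnormalised posteriors:
  π_I·L_I = 0.46 × 0.614043 = 0.28246
  π_II·L_II = 0.40 × 0.679709 = 0.271884
  π_III·L_III = 0.14 × 0.599537 = 0.0839352
Sum: 0.28246 + 0.271884 + 0.0839352 = 0.638279
P(Subpopulation III | the observation) = 0.0839352 / 0.638279 ≈ 0.1315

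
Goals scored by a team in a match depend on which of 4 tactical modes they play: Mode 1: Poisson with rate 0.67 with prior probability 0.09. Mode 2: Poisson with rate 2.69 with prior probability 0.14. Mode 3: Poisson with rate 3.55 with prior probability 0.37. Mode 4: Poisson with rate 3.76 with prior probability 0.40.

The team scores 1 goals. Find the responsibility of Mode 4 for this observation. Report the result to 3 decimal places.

By Bayes' theorem, P(k | x) = π_k f_k(x) / Σ_j π_j f_j(x).
Evaluate each component's likelihood at the observed value:
  L_1 = e^(−0.67)·0.67^1/1! = 0.342845
  L_2 = e^(−2.69)·2.69^1/1! = 0.1826
  L_3 = e^(−3.55)·3.55^1/1! = 0.101972
  L_4 = e^(−3.76)·3.76^1/1! = 0.0875469
Weight by the priors:
  π_1·L_1 = 0.09 × 0.342845 = 0.030856
  π_2·L_2 = 0.14 × 0.1826 = 0.025564
  π_3·L_3 = 0.37 × 0.101972 = 0.0377298
  π_4·L_4 = 0.40 × 0.0875469 = 0.0350187
Normaliser: 0.030856 + 0.025564 + 0.0377298 + 0.0350187 = 0.129169
Responsibility of Mode 4: 0.0350187 / 0.129169 ≈ 0.271

0.271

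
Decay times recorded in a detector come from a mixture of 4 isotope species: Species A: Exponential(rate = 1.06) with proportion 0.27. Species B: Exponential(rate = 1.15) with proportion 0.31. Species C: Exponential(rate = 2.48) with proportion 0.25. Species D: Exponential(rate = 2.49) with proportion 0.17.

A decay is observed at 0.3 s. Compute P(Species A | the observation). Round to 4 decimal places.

0.2178

Posterior ∝ prior × likelihood, so P(k | x) ∝ P(Z=k) f_k(x); normalise over all components.
Component likelihoods at x = 0.3 s:
  p_A = 1.06·e^(−1.06·0.3) = 1.06·e^(−0.3180) = 0.771259
  p_B = 1.15·e^(−1.15·0.3) = 1.15·e^(−0.3450) = 0.814453
  p_C = 2.48·e^(−2.48·0.3) = 2.48·e^(−0.7440) = 1.17852
  p_D = 2.49·e^(−2.49·0.3) = 2.49·e^(−0.7470) = 1.17973
Unnormalised posteriors:
  P(Z=A)·p_A = 0.27 × 0.771259 = 0.20824
  P(Z=B)·p_B = 0.31 × 0.814453 = 0.252481
  P(Z=C)·p_C = 0.25 × 1.17852 = 0.29463
  P(Z=D)·p_D = 0.17 × 1.17973 = 0.200554
Marginal: 0.20824 + 0.252481 + 0.29463 + 0.200554 = 0.955904
P(Species A | 0.3 s) ≈ 0.2178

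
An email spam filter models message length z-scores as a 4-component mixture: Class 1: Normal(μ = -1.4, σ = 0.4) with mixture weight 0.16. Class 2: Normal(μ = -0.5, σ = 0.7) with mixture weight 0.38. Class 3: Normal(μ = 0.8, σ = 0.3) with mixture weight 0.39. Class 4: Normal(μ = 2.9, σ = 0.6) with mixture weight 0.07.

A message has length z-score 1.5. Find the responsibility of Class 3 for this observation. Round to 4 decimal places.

P(component k | x) = π_k·f_k(x) / marginal(x), where marginal(x) = Σ_j π_j·f_j(x).
Component likelihoods at x = 1.5:
  p_1 = 3.84634e-12
  p_2 = 0.00962014
  p_3 = 0.0874063
  p_4 = 0.0437031
Unnormalised posteriors:
  π_1·p_1 = 0.16 × 3.84634e-12 = 6.15415e-13
  π_2·p_2 = 0.38 × 0.00962014 = 0.00365565
  π_3·p_3 = 0.39 × 0.0874063 = 0.0340885
  π_4·p_4 = 0.07 × 0.0437031 = 0.00305922
Evidence: 6.15415e-13 + 0.00365565 + 0.0340885 + 0.00305922 = 0.0408033
P(Class 3 | the observation) ≈ 0.8354

0.8354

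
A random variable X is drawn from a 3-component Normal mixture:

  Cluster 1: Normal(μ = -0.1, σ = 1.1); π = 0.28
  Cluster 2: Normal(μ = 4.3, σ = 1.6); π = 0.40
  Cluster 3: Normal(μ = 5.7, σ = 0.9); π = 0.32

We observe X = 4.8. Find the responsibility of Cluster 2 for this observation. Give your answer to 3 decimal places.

0.525

P(component k | x) = π_k·f_k(x) / marginal(x), where marginal(x) = Σ_j π_j·f_j(x).
Component likelihoods at x = 4.8:
  p_1 = (1/(1.1·√(2π)))·exp(−(4.8−-0.1)²/(2·1.1²)) = 0.362675·exp(-9.92149) = 1.78103e-05
  p_2 = (1/(1.6·√(2π)))·exp(−(4.8−4.3)²/(2·1.6²)) = 0.249339·exp(-0.04883) = 0.237457
  p_3 = (1/(0.9·√(2π)))·exp(−(4.8−5.7)²/(2·0.9²)) = 0.443269·exp(-0.50000) = 0.268856
Prior × likelihood for each component:
  π_1·p_1 = 0.28 × 1.78103e-05 = 4.98687e-06
  π_2·p_2 = 0.40 × 0.237457 = 0.0949827
  π_3·p_3 = 0.32 × 0.268856 = 0.086034
Marginal: 4.98687e-06 + 0.0949827 + 0.086034 = 0.181022
So the posterior for Cluster 2 is 0.0949827 / 0.181022 ≈ 0.525.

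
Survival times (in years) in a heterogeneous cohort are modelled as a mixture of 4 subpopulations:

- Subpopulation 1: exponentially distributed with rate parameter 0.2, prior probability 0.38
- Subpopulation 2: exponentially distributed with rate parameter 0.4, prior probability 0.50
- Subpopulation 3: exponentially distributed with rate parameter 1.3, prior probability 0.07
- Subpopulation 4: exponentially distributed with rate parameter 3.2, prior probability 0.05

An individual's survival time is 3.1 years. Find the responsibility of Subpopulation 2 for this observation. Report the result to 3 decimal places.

The responsibility of component k is w_k f_k(x) divided by Σ_j w_j f_j(x).
Exponential densities:
  f_1 = 0.107589
  f_2 = 0.115754
  f_3 = 0.0231066
  f_4 = 0.00015738
Unnormalised posteriors:
  w_1·f_1 = 0.38 × 0.107589 = 0.0408838
  w_2·f_2 = 0.50 × 0.115754 = 0.0578768
  w_3·f_3 = 0.07 × 0.0231066 = 0.00161746
  w_4·f_4 = 0.05 × 0.00015738 = 7.86899e-06
Sum: 0.0408838 + 0.0578768 + 0.00161746 + 7.86899e-06 = 0.100386
P(Subpopulation 2 | data) ≈ 0.577

0.577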